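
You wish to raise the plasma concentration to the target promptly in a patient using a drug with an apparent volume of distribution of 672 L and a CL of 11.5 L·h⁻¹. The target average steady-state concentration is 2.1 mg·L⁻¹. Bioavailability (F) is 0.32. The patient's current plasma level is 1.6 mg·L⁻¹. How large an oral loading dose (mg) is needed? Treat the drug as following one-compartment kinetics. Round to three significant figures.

The loading dose fills Vd to the target concentration.
Concentration deficit ΔC = 2.1 − 1.6 = 0.5000 mg/L
LD = Vd × ΔC / F = 672.0 × 0.5000 / 0.32 = 1050 mg

1050 mg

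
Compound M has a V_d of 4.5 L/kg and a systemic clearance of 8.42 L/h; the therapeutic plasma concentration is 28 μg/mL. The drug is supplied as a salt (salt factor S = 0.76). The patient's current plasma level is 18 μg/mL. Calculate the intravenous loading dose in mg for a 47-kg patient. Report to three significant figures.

2780 mg

Vd = 4.5 L/kg × 47 kg = 211.5 L
LD is governed by Vd — clearance does not enter the loading-dose calculation.
Concentration deficit ΔC = 28 − 18 = 10.00 mg/L
LD = Vd × ΔC / S = 211.5 × 10.00 / 0.76 = 2783 mg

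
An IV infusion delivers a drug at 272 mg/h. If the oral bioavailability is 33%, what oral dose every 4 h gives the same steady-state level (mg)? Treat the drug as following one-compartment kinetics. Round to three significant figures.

3300 mg

To maintain the same Css, the systemic dosing rate must be unchanged: F·D/τ = infusion rate.
D = rate × τ / F = 272 × 4 / 0.33 = 3297 mg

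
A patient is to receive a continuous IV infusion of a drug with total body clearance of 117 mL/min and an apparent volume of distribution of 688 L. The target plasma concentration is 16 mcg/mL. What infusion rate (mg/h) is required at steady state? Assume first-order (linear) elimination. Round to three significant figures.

CL = 117 mL/min = 117 × 0.06 = 7.020 L/h
Rate = CL × Css = 7.020 × 16 = 112.3 mg/h

112 mg/h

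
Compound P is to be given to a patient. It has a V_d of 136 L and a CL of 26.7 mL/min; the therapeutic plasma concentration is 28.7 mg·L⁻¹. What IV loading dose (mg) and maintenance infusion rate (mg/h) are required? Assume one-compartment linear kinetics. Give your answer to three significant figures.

(a) 3900 mg; (b) 46.0 mg/h

Loading: fill Vd to C_target → 136.0 L × 28.7 mg/L = 3903 mg
CL = 26.7 mL/min × 60/1000 = 1.602 L/h
Maintenance: replace elimination → rate = CL × Css = 1.602 × 28.7 = 45.98 mg/h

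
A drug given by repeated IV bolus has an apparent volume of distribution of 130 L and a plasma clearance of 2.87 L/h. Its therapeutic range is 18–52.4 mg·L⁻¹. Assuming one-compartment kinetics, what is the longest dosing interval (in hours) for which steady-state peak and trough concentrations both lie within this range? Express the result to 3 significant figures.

48.4 h

k = CL / Vd = 2.870 / 130.0 = 0.02208 h⁻¹
Between IV bolus doses, concentration decays as C = C₀·e^(−kτ), so C_peak/C_trough = e^(kτ).
τ_max = ln(C_peak/C_trough) / k = ln(52.4/18) / 0.02208 = 1.069 / 0.02208 = 48.41 h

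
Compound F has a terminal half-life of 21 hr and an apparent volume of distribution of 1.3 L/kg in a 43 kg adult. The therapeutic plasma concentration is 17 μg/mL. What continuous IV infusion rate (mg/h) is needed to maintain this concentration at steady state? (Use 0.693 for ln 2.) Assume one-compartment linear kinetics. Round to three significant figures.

31.4 mg/h

Vd = 1.3 L/kg × 43 kg = 55.90 L
k = 0.693/21 = 0.03300 h⁻¹, so CL = k·Vd = 0.03300 × 55.90 = 1.845 L/h
Infusion rate = CL × Css = 1.845 × 17 = 31.37 mg/h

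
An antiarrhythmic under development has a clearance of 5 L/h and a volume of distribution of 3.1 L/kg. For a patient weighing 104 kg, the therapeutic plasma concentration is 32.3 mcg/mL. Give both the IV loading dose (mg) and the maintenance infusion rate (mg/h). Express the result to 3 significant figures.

Vd = 3.1 L/kg × 104 kg = 322.4 L
Loading dose = Vd × C = 322.4 × 32.3 = 10410 mg
Maintenance infusion rate = CL × Css = 5.000 × 32.3 = 161.5 mg/h

(a) 10400 mg; (b) 162 mg/h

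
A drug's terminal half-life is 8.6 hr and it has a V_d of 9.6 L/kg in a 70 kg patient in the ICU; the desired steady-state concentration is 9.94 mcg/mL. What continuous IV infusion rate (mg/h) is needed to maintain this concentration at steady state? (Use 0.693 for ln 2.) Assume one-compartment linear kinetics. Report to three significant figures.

Total Vd = 9.6 × 70 = 672.0 L
CL = 0.693 × Vd / t½ = 0.693 × 672.0 / 8.6 = 54.15 L/h
Infusion rate = CL × Css = 54.15 × 9.94 = 538.3 mg/h

538 mg/h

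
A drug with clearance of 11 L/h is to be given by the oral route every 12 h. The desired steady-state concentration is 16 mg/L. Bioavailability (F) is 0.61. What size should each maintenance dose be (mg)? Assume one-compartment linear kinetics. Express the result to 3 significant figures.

3460 mg

At steady state, dose per interval replaces the amount cleared in that interval: F·D/τ = CL·Css.
D = CL × Css × τ / F = 11.00 × 16 × 12 / 0.61 = 3462 mg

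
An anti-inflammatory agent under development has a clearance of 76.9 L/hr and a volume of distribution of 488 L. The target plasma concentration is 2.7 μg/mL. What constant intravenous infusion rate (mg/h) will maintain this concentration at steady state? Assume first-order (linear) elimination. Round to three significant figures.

Vd does not affect the maintenance rate; only clearance governs steady-state input.
Rate = CL × Css = 76.90 × 2.7 = 207.6 mg/h

208 mg/h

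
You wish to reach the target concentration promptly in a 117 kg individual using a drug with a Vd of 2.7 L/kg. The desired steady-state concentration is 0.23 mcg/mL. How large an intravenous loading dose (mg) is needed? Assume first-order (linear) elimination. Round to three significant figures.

Total Vd = 2.7 × 117 = 315.9 L
The loading dose fills Vd to the target concentration.
LD = Vd × C = 315.9 × 0.2300 = 72.66 mg

72.7 mg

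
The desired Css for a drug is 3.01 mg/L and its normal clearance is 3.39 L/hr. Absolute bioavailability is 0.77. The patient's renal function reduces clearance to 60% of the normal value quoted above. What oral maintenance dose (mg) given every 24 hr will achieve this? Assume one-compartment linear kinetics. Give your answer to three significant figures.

191 mg

Patient clearance = 0.6 × 3.390 = 2.034 L/h
D = CL × Css × τ / F = 2.034 × 3.01 × 24 / 0.77 = 190.8 mg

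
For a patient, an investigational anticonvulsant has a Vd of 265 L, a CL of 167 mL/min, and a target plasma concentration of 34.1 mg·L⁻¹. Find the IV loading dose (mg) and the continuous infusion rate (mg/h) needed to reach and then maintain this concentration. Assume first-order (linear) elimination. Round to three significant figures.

(a) 9040 mg; (b) 342 mg/h

Loading dose = Vd × C = 265.0 × 34.1 = 9037 mg
Convert clearance: 167 mL/min × 60 min/h ÷ 1000 mL/L = 10.02 L/h
Maintenance: replace elimination → rate = CL × Css = 10.02 × 34.1 = 341.7 mg/h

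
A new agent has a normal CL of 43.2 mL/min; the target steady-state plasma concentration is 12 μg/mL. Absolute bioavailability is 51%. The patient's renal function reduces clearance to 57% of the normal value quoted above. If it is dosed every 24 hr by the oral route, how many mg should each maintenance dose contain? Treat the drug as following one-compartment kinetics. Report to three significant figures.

CL = 43.2 mL/min = 43.2 × 0.06 = 2.592 L/h
Patient clearance = 0.57 × 2.592 = 1.477 L/h
D = CL × Css × τ / F = 1.477 × 12 × 24 / 0.51 = 834.1 mg

834 mg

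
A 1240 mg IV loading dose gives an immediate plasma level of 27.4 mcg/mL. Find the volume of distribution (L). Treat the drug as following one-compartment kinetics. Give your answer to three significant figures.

45.3 L

Immediately after an IV bolus, C₀ = Dose / Vd, so Vd = Dose / C₀.
Vd = 1240 / 27.4 = 45.26 L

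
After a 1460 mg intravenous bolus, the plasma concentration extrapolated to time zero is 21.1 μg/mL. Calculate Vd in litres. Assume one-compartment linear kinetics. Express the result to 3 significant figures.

Immediately after an IV bolus, C₀ = Dose / Vd, so Vd = Dose / C₀.
Vd = 1460 / 21.1 = 69.19 L

69.2 L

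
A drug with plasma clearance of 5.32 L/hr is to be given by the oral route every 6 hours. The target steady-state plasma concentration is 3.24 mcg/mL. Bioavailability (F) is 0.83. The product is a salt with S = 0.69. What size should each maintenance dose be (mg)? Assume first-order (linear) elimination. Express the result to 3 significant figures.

181 mg

D = CL × Css × τ / F / S = 5.320 × 3.24 × 6 / 0.83 / 0.69 = 180.6 mg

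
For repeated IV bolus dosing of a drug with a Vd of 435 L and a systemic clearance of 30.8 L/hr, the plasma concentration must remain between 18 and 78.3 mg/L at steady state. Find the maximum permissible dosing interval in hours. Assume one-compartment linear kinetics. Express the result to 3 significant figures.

k = CL / Vd = 30.80 / 435.0 = 0.07080 h⁻¹
Between IV bolus doses, concentration decays as C = C₀·e^(−kτ), so C_peak/C_trough = e^(kτ).
τ_max = ln(C_peak/C_trough) / k = ln(78.3/18) / 0.07080 = 1.470 / 0.07080 = 20.76 h

20.8 h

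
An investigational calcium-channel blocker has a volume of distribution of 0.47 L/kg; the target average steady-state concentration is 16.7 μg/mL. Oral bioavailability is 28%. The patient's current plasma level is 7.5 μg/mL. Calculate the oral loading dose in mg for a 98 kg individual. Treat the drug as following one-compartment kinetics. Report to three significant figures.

1510 mg

Total Vd = 0.47 × 98 = 46.06 L
Concentration deficit ΔC = 16.7 − 7.5 = 9.200 mg/L
LD = Vd × ΔC / F = 46.06 × 9.200 / 0.28 = 1513 mg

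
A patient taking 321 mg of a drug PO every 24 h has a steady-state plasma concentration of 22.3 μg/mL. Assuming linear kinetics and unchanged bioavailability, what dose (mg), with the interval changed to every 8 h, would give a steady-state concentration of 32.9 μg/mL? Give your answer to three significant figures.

158 mg

With linear kinetics, Css is proportional to dose rate (D/τ) at fixed clearance.
D₂ = D₁ × (Css,target / Css,current) × (τ₂/τ₁) = 321 × (32.9/22.3) × (8/24) = 157.9 mg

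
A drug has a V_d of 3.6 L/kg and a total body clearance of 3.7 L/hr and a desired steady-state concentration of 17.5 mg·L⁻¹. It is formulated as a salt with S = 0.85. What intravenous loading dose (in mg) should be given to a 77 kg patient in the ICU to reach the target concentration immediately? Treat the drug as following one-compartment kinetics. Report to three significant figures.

Total Vd = 3.6 × 77 = 277.2 L
LD = Vd × C / S = 277.2 × 17.50 / 0.85 = 5707 mg

5710 mg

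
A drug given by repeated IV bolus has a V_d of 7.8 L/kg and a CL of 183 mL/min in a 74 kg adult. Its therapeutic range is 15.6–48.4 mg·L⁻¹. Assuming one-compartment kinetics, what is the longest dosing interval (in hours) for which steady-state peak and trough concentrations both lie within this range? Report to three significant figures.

59.5 h

Vd = 7.8 L/kg × 74 kg = 577.2 L
CL = 183 mL/min × 60/1000 = 10.98 L/h
k = CL / Vd = 10.98 / 577.2 = 0.01902 h⁻¹
Between IV bolus doses, concentration decays as C = C₀·e^(−kτ), so C_peak/C_trough = e^(kτ).
τ_max = ln(C_peak/C_trough) / k = ln(48.4/15.6) / 0.01902 = 1.132 / 0.01902 = 59.52 h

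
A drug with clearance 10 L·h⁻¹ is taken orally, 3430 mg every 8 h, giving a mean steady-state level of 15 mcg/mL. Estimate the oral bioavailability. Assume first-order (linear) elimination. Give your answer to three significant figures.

F·D/τ = CL·Css at steady state → F = CL·Css·τ / D.
F = 10 × 15 × 8 / 3430 = 0.350

0.350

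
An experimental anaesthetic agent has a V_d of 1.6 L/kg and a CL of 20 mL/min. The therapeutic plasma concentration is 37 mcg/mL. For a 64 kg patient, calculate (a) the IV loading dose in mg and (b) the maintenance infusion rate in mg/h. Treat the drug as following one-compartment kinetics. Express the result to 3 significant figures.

Total Vd = 1.6 × 64 = 102.4 L
Loading: fill Vd to C_target → 102.4 L × 37 mg/L = 3789 mg
CL = 20 mL/min × 60/1000 = 1.200 L/h
Infusion rate = 1.200 L/h × 37 mg/L = 44.40 mg/h

(a) 3790 mg; (b) 44.4 mg/h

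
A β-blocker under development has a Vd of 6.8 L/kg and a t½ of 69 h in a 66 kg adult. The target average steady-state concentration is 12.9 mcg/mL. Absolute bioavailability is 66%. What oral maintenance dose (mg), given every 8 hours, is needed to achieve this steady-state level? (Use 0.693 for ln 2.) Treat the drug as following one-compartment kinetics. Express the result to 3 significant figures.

Total Vd = 6.8 × 66 = 448.8 L
CL = 0.693 × Vd / t½ = 0.693 × 448.8 / 69 = 4.508 L/h
D = CL × Css × τ / F = 4.508 × 12.9 × 8 / 0.66 = 704.9 mg

705 mg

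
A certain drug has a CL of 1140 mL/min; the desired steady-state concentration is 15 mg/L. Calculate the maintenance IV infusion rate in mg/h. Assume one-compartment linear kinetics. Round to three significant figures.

CL = 1140 mL/min × 60/1000 = 68.40 L/h
R₀ = 68.40 × 15 = 1026 mg/h

1030 mg/h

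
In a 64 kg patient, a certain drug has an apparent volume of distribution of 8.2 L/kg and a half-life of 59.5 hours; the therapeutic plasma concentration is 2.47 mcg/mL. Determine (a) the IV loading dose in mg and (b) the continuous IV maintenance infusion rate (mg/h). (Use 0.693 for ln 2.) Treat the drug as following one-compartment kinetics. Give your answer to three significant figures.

Total Vd = 8.2 × 64 = 524.8 L
LD = Vd × C = 524.8 × 2.47 = 1296 mg
CL = 0.693 × Vd / t½ = 0.693 × 524.8 / 59.5 = 6.112 L/h
Infusion rate = CL × Css = 6.112 × 2.47 = 15.10 mg/h

(a) 1300 mg; (b) 15.1 mg/h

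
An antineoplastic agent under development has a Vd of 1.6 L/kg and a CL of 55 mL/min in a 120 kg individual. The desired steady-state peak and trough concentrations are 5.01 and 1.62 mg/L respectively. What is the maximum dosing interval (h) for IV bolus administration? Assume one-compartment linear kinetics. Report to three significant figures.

Vd = 1.6 L/kg × 120 kg = 192.0 L
Convert clearance: 55 mL/min × 60 min/h ÷ 1000 mL/L = 3.300 L/h
k = CL / Vd = 3.300 / 192.0 = 0.01719 h⁻¹
Between IV bolus doses, concentration decays as C = C₀·e^(−kτ), so C_peak/C_trough = e^(kτ).
τ_max = ln(C_peak/C_trough) / k = ln(5.01/1.62) / 0.01719 = 1.129 / 0.01719 = 65.68 h

65.7 h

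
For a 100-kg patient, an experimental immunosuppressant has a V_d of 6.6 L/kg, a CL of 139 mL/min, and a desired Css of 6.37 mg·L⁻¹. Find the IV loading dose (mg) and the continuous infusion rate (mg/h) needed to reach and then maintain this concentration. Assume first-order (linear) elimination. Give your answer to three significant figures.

(a) 4200 mg; (b) 53.1 mg/h

Total Vd = 6.6 × 100 = 660.0 L
LD = Vd · C_target = 660.0 × 6.37 = 4204 mg
CL = 139 mL/min = 139 × 0.06 = 8.340 L/h
Infusion rate = 8.340 L/h × 6.37 mg/L = 53.13 mg/h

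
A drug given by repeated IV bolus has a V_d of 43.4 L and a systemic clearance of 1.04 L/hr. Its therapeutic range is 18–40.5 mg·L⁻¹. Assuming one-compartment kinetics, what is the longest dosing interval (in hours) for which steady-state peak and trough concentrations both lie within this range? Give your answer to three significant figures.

k = CL / Vd = 1.040 / 43.40 = 0.02396 h⁻¹
Between IV bolus doses, concentration decays as C = C₀·e^(−kτ), so C_peak/C_trough = e^(kτ).
τ_max = ln(C_peak/C_trough) / k = ln(40.5/18) / 0.02396 = 0.8109 / 0.02396 = 33.84 h

33.8 h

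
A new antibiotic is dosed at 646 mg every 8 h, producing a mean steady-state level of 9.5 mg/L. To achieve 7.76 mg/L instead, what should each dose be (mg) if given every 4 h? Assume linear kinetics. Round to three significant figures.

264 mg

For first-order elimination, Css ∝ F·D/(CL·τ); F and CL are unchanged, so Css ∝ D/τ.
D₂ = D₁ × (Css,target / Css,current) × (τ₂/τ₁) = 646 × (7.76/9.5) × (4/8) = 263.8 mg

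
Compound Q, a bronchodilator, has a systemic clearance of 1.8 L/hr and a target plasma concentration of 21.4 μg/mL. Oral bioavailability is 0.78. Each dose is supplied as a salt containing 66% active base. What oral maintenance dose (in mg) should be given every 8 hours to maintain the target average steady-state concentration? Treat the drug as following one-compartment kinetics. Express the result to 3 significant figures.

D = CL × Css × τ / F / S = 1.800 × 21.4 × 8 / 0.78 / 0.66 = 598.6 mg

599 mg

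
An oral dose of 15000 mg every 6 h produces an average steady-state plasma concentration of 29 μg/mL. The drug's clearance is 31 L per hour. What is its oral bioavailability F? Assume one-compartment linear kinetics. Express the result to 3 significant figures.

0.360

F·D/τ = CL·Css at steady state → F = CL·Css·τ / D.
F = 31 × 29 × 6 / 15000 = 0.360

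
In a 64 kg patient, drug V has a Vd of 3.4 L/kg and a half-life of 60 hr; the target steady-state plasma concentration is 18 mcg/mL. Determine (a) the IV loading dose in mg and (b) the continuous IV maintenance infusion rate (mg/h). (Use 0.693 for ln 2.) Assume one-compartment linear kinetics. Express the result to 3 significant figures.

Vd = 3.4 L/kg × 64 kg = 217.6 L
LD = Vd × C = 217.6 × 18 = 3917 mg
CL = 0.693 × Vd / t½ = 0.693 × 217.6 / 60 = 2.513 L/h
Infusion rate = CL × Css = 2.513 × 18 = 45.23 mg/h

(a) 3920 mg; (b) 45.2 mg/h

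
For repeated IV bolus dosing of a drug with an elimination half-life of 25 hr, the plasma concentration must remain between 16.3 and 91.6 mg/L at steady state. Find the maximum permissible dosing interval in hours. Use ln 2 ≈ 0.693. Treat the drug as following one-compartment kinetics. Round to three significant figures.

62.3 h

k = 0.693 / t½ = 0.693 / 25 = 0.02772 h⁻¹
Between IV bolus doses, concentration decays as C = C₀·e^(−kτ), so C_peak/C_trough = e^(kτ).
τ_max = ln(C_peak/C_trough) / k = ln(91.6/16.3) / 0.02772 = 1.726 / 0.02772 = 62.27 h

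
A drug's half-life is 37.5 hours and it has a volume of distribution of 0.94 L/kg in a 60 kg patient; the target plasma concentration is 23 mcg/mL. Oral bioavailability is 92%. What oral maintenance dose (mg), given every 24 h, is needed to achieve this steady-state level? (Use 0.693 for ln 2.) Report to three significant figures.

625 mg

Vd = 0.94 L/kg × 60 kg = 56.40 L
CL = ln 2 · Vd / t½ = 0.693 × 56.40 / 37.5 = 1.042 L/h
D = CL × Css × τ / F = 1.042 × 23 × 24 / 0.92 = 625.2 mg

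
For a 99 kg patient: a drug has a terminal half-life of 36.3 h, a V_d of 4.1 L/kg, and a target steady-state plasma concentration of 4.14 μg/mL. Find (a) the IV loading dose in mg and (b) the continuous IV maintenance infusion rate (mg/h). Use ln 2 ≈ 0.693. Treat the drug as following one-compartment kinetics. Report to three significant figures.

Vd = 4.1 L/kg × 99 kg = 405.9 L
LD = Vd × C = 405.9 × 4.14 = 1680 mg
CL = 0.693 × Vd / t½ = 0.693 × 405.9 / 36.3 = 7.749 L/h
Infusion rate = CL × Css = 7.749 × 4.14 = 32.08 mg/h

(a) 1680 mg; (b) 32.1 mg/h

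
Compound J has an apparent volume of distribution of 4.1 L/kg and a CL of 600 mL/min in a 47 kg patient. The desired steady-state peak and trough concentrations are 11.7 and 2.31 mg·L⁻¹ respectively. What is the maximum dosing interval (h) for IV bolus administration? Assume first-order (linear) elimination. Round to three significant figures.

8.68 h

Total Vd = 4.1 × 47 = 192.7 L
CL = 600 mL/min × 60/1000 = 36.00 L/h
k = CL / Vd = 36.00 / 192.7 = 0.1868 h⁻¹
Between IV bolus doses, concentration decays as C = C₀·e^(−kτ), so C_peak/C_trough = e^(kτ).
τ_max = ln(C_peak/C_trough) / k = ln(11.7/2.31) / 0.1868 = 1.622 / 0.1868 = 8.683 h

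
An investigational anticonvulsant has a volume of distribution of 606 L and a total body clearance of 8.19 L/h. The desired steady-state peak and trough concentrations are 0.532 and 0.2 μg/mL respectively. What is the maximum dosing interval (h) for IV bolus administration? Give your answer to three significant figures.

k = CL / Vd = 8.190 / 606.0 = 0.01351 h⁻¹
Between IV bolus doses, concentration decays as C = C₀·e^(−kτ), so C_peak/C_trough = e^(kτ).
τ_max = ln(C_peak/C_trough) / k = ln(0.532/0.2) / 0.01351 = 0.9783 / 0.01351 = 72.41 h

72.4 h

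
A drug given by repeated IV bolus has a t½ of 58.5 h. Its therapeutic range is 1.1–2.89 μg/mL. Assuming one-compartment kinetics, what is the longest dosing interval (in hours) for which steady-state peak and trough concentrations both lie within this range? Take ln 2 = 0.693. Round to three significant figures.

k = 0.693 / t½ = 0.693 / 58.5 = 0.01185 h⁻¹
Between IV bolus doses, concentration decays as C = C₀·e^(−kτ), so C_peak/C_trough = e^(kτ).
τ_max = ln(C_peak/C_trough) / k = ln(2.89/1.1) / 0.01185 = 0.9659 / 0.01185 = 81.51 h

81.5 h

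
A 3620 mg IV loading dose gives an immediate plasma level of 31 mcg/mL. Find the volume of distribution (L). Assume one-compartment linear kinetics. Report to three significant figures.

Immediately after an IV bolus, C₀ = Dose / Vd, so Vd = Dose / C₀.
Vd = 3620 / 31 = 116.8 L

117 L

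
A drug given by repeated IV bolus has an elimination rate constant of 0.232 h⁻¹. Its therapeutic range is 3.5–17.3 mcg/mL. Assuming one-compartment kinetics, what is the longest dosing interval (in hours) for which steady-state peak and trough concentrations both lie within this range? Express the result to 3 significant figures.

Between IV bolus doses, concentration decays as C = C₀·e^(−kτ), so C_peak/C_trough = e^(kτ).
τ_max = ln(C_peak/C_trough) / k = ln(17.3/3.5) / 0.2320 = 1.598 / 0.2320 = 6.888 h

6.89 h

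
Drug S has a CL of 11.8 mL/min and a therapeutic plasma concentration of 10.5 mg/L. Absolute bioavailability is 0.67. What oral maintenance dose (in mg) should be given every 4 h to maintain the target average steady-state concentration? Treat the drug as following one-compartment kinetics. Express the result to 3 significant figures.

44.4 mg

CL = 11.8 mL/min × 60/1000 = 0.7080 L/h
D = CL × Css × τ / F = 0.7080 × 10.5 × 4 / 0.67 = 44.38 mg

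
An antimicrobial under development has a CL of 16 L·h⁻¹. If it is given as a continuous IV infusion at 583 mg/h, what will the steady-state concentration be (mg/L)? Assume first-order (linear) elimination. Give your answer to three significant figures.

Css = rate / CL = 583 / 16.00 = 36.44 mg/L

36.4 mg/L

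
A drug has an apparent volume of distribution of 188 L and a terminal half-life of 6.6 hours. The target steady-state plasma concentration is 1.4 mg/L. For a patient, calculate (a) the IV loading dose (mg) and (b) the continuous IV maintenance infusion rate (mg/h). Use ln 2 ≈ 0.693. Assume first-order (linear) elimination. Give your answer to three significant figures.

(a) 263 mg; (b) 27.6 mg/h

LD = Vd × C = 188.0 × 1.4 = 263.2 mg
CL = 0.693 × Vd / t½ = 0.693 × 188.0 / 6.6 = 19.74 L/h
Infusion rate = CL × Css = 19.74 × 1.4 = 27.64 mg/h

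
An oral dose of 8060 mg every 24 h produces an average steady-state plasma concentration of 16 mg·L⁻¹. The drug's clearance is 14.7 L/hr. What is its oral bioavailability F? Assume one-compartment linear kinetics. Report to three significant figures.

0.700

F·D/τ = CL·Css at steady state → F = CL·Css·τ / D.
F = 14.7 × 16 × 24 / 8060 = 0.700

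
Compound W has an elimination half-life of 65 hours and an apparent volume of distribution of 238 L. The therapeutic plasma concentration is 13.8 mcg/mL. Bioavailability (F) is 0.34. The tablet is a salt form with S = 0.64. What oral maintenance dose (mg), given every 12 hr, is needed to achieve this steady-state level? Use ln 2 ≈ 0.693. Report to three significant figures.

CL = ln 2 · Vd / t½ = 0.693 × 238.0 / 65 = 2.537 L/h
D = CL × Css × τ / F / S = 2.537 × 13.8 × 12 / 0.34 / 0.64 = 1931 mg

1930 mg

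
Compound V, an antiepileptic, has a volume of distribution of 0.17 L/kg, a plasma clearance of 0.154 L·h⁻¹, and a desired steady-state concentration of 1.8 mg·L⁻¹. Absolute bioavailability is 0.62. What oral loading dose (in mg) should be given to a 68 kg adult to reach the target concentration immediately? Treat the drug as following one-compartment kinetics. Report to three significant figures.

33.6 mg

Total Vd = 0.17 × 68 = 11.56 L
LD = Vd × C / F = 11.56 × 1.800 / 0.62 = 33.56 mg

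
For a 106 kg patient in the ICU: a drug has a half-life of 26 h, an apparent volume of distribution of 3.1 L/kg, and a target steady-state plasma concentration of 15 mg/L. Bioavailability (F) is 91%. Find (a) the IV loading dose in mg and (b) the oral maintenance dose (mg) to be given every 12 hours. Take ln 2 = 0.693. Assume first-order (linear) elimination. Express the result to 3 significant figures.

(a) 4930 mg; (b) 1730 mg

Vd(total) = 106 kg × 3.1 L/kg = 328.6 L
LD = Vd × C = 328.6 × 15 = 4929 mg
CL = 0.693 × Vd / t½ = 0.693 × 328.6 / 26 = 8.758 L/h
D = CL × Css × τ / F = 8.758 × 15 × 12 / 0.91 = 1732 mg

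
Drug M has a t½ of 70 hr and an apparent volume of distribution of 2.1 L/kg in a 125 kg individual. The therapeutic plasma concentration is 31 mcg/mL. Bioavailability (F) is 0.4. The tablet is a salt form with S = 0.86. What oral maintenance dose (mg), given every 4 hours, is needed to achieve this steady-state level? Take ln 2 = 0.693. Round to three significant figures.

Vd = 2.1 L/kg × 125 kg = 262.5 L
CL = 0.693 × Vd / t½ = 0.693 × 262.5 / 70 = 2.599 L/h
D = CL × Css × τ / F / S = 2.599 × 31 × 4 / 0.4 / 0.86 = 936.8 mg

937 mg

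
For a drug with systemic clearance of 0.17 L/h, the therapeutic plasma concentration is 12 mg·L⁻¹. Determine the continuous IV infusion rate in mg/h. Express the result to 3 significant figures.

2.04 mg/h

At steady state, infusion rate equals elimination rate: rate in = CL × Css.
Rate = CL × Css = 0.1700 × 12 = 2.040 mg/h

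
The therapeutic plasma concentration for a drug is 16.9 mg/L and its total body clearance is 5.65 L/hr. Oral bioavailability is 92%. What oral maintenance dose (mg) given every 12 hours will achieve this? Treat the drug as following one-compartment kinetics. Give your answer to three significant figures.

At steady state, dose per interval replaces the amount cleared in that interval: F·D/τ = CL·Css.
D = CL × Css × τ / F = 5.650 × 16.9 × 12 / 0.92 = 1245 mg

1250 mg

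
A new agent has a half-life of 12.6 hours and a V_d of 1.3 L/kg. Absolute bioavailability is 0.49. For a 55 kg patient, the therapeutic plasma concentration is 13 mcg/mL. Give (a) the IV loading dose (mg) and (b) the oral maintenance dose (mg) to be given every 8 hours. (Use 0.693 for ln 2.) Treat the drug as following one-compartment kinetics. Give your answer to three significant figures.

(a) 930 mg; (b) 835 mg

Total Vd = 1.3 × 55 = 71.50 L
LD = Vd × C = 71.50 × 13 = 929.5 mg
CL = 0.693 × Vd / t½ = 0.693 × 71.50 / 12.6 = 3.933 L/h
D = CL × Css × τ / F = 3.933 × 13 × 8 / 0.49 = 834.8 mg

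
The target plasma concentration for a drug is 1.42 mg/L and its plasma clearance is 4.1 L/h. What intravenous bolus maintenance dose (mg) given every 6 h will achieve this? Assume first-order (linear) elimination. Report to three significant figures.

34.9 mg

D = CL × Css × τ = 4.100 × 1.42 × 6 = 34.93 mg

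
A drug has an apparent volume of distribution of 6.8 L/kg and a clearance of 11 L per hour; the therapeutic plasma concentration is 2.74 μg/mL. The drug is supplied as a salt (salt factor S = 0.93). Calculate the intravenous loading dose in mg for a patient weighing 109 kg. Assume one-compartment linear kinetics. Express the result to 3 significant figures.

Vd(total) = 109 kg × 6.8 L/kg = 741.2 L
Loading dose depends on Vd (not clearance): it fills the distribution volume.
LD = Vd × C / S = 741.2 × 2.740 / 0.93 = 2184 mg

2180 mg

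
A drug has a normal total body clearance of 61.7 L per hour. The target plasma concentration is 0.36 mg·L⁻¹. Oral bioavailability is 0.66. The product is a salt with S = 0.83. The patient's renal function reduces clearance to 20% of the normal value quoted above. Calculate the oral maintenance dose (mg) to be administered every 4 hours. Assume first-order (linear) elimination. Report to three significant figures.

Patient clearance = 0.2 × 61.70 = 12.34 L/h
At steady state, dose per interval replaces the amount cleared in that interval: F·S·D/τ = CL·Css.
D = CL × Css × τ / F / S = 12.34 × 0.36 × 4 / 0.66 / 0.83 = 32.44 mg

32.4 mg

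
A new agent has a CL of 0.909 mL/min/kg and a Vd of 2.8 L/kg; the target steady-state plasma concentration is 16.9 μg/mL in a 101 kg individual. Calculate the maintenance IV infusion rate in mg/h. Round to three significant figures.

93.1 mg/h

CL = 0.909 mL/min/kg × 101 kg = 91.81 mL/min = 91.81 × 60/1000 = 5.509 L/h
Vd does not affect the maintenance rate; only clearance governs steady-state input.
Rate = CL × Css = 5.509 × 16.9 = 93.10 mg/h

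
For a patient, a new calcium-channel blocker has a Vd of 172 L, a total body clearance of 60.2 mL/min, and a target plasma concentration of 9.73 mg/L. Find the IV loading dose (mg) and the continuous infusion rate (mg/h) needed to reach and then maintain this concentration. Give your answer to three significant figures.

Loading dose = Vd × C = 172.0 × 9.73 = 1674 mg
CL = 60.2 mL/min × 60/1000 = 3.612 L/h
Maintenance infusion rate = CL × Css = 3.612 × 9.73 = 35.14 mg/h

(a) 1670 mg; (b) 35.1 mg/h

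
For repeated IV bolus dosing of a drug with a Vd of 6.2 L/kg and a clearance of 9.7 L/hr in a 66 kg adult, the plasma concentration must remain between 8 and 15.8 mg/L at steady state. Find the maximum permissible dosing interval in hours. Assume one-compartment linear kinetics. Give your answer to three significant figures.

28.7 h

Total Vd = 6.2 × 66 = 409.2 L
k = CL / Vd = 9.700 / 409.2 = 0.02370 h⁻¹
Between IV bolus doses, concentration decays as C = C₀·e^(−kτ), so C_peak/C_trough = e^(kτ).
τ_max = ln(C_peak/C_trough) / k = ln(15.8/8) / 0.02370 = 0.6806 / 0.02370 = 28.72 h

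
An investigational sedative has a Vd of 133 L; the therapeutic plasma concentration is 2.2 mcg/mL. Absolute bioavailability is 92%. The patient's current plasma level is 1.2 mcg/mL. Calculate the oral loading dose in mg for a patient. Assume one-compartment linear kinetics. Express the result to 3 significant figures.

Concentration deficit ΔC = 2.2 − 1.2 = 1.000 mg/L
LD = Vd × ΔC / F = 133.0 × 1.000 / 0.92 = 144.6 mg

145 mg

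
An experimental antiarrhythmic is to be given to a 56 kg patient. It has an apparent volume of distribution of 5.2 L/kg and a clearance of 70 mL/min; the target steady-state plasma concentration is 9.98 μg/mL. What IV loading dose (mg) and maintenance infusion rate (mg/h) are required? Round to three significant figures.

(a) 2910 mg; (b) 41.9 mg/h

Total Vd = 5.2 × 56 = 291.2 L
Loading dose = Vd × C = 291.2 × 9.98 = 2906 mg
CL = 70 mL/min × 60/1000 = 4.200 L/h
Infusion rate = 4.200 L/h × 9.98 mg/L = 41.92 mg/h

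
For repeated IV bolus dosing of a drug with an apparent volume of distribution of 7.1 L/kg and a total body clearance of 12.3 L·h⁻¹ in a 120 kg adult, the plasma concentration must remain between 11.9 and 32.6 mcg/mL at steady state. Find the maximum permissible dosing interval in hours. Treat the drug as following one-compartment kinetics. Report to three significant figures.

Vd = 7.1 L/kg × 120 kg = 852.0 L
k = CL / Vd = 12.30 / 852.0 = 0.01444 h⁻¹
Between IV bolus doses, concentration decays as C = C₀·e^(−kτ), so C_peak/C_trough = e^(kτ).
τ_max = ln(C_peak/C_trough) / k = ln(32.6/11.9) / 0.01444 = 1.008 / 0.01444 = 69.81 h

69.8 h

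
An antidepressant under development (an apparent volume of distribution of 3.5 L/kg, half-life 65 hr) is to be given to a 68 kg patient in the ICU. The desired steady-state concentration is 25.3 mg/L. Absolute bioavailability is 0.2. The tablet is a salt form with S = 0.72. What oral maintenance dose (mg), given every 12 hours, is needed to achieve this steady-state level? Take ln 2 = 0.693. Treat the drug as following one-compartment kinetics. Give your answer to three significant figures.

Total Vd = 3.5 × 68 = 238.0 L
k = 0.693/65 = 0.01066 h⁻¹, so CL = k·Vd = 0.01066 × 238.0 = 2.537 L/h
D = CL × Css × τ / F / S = 2.537 × 25.3 × 12 / 0.2 / 0.72 = 5349 mg

5350 mg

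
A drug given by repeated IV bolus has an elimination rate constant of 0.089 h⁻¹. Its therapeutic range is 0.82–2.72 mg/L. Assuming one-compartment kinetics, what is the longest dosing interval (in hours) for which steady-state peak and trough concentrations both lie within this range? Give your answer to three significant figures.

13.5 h

Between IV bolus doses, concentration decays as C = C₀·e^(−kτ), so C_peak/C_trough = e^(kτ).
τ_max = ln(C_peak/C_trough) / k = ln(2.72/0.82) / 0.08900 = 1.199 / 0.08900 = 13.47 h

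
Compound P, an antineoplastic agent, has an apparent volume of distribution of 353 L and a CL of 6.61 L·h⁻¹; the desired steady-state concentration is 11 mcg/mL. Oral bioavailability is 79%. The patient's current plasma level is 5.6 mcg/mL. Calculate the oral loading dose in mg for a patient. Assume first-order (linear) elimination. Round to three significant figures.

2410 mg

Concentration deficit ΔC = 11 − 5.6 = 5.400 mg/L
LD = Vd × ΔC / F = 353.0 × 5.400 / 0.79 = 2413 mg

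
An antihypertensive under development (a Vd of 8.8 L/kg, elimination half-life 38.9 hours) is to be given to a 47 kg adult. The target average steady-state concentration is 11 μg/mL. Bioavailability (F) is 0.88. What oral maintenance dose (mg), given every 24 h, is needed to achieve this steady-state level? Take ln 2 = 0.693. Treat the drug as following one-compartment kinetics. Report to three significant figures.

2210 mg

Vd(total) = 47 kg × 8.8 L/kg = 413.6 L
k = 0.693/38.9 = 0.01781 h⁻¹, so CL = k·Vd = 0.01781 × 413.6 = 7.366 L/h
D = CL × Css × τ / F = 7.366 × 11 × 24 / 0.88 = 2210 mg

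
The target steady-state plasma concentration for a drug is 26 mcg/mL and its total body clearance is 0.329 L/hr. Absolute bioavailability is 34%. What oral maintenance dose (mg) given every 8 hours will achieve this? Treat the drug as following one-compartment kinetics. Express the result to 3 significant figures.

D = CL × Css × τ / F = 0.3290 × 26 × 8 / 0.34 = 201.3 mg

201 mg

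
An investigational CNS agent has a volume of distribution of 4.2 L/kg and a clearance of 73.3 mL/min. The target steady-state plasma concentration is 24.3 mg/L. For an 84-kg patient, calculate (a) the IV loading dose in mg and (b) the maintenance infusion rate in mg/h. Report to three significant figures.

(a) 8570 mg; (b) 107 mg/h

Total Vd = 4.2 × 84 = 352.8 L
Loading: fill Vd to C_target → 352.8 L × 24.3 mg/L = 8573 mg
CL = 73.3 mL/min × 60/1000 = 4.398 L/h
Maintenance: replace elimination → rate = CL × Css = 4.398 × 24.3 = 106.9 mg/h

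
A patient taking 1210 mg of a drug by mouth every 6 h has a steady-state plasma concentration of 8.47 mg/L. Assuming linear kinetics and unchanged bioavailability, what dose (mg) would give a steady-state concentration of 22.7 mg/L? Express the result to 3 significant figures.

3240 mg

With linear kinetics, Css is proportional to dose rate (D/τ) at fixed clearance.
D₂ = D₁ × (Css,target / Css,current) = 1210 × 22.7/8.47 = 3243 mg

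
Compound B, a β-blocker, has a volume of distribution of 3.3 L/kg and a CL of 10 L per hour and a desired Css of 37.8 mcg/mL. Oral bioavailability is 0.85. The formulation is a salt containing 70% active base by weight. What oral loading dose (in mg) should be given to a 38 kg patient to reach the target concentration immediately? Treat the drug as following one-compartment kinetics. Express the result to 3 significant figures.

7970 mg

Vd = 3.3 L/kg × 38 kg = 125.4 L
LD = Vd × C / F / S = 125.4 × 37.80 / 0.85 / 0.7 = 7967 mg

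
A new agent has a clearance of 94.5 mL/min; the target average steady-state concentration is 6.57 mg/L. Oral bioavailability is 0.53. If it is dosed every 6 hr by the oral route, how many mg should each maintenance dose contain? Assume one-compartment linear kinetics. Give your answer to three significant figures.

422 mg

CL = 94.5 mL/min × 60/1000 = 5.670 L/h
At steady state, dose per interval replaces the amount cleared in that interval: F·D/τ = CL·Css.
D = CL × Css × τ / F = 5.670 × 6.57 × 6 / 0.53 = 421.7 mg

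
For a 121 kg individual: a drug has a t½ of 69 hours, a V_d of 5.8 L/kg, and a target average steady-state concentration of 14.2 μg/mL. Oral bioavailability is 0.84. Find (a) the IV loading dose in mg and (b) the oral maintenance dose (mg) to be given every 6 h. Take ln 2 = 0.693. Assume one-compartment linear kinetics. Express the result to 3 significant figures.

Total Vd = 5.8 × 121 = 701.8 L
LD = Vd × C = 701.8 × 14.2 = 9966 mg
CL = 0.693 × Vd / t½ = 0.693 × 701.8 / 69 = 7.049 L/h
D = CL × Css × τ / F = 7.049 × 14.2 × 6 / 0.84 = 715.0 mg

(a) 9970 mg; (b) 715 mg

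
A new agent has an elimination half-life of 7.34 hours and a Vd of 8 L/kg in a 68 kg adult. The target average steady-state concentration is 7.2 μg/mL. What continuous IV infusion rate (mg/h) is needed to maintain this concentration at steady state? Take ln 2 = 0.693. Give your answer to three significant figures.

370 mg/h

Vd(total) = 68 kg × 8 L/kg = 544.0 L
k = 0.693/7.34 = 0.09441 h⁻¹, so CL = k·Vd = 0.09441 × 544.0 = 51.36 L/h
Infusion rate = CL × Css = 51.36 × 7.2 = 369.8 mg/h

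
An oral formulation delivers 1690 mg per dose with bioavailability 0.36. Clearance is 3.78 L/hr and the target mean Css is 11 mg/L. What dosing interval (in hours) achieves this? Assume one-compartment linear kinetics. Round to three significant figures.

14.6 h

F·D/τ = CL·Css → τ = F·D / (CL·Css).
τ = 0.36 × 1690 / (3.78 × 11) = 14.63 h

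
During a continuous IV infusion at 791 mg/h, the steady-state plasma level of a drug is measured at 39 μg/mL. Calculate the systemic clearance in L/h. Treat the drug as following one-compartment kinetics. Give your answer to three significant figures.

At steady state, infusion rate = CL × Css, so CL = rate / Css.
CL = 791 / 39 = 20.28 L/h

20.3 L/h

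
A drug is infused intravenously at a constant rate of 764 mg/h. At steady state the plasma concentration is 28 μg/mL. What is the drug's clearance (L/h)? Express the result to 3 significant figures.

27.3 L/h

At steady state, infusion rate = CL × Css, so CL = rate / Css.
CL = 764 / 28 = 27.29 L/h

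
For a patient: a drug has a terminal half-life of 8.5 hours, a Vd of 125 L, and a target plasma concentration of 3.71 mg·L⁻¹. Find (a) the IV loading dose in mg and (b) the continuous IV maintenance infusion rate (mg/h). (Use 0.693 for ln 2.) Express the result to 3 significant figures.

LD = Vd × C = 125.0 × 3.71 = 463.8 mg
CL = 0.693 × Vd / t½ = 0.693 × 125.0 / 8.5 = 10.19 L/h
Infusion rate = CL × Css = 10.19 × 3.71 = 37.80 mg/h

(a) 464 mg; (b) 37.8 mg/h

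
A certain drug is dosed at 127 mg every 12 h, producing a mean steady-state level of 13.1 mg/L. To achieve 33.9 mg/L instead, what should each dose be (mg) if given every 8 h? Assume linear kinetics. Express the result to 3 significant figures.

With linear kinetics, Css is proportional to dose rate (D/τ) at fixed clearance.
D₂ = D₁ × (Css,target / Css,current) × (τ₂/τ₁) = 127 × (33.9/13.1) × (8/12) = 219.1 mg

219 mg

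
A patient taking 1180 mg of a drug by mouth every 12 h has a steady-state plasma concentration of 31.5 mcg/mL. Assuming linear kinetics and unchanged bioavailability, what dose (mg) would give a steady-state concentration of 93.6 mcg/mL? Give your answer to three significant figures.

For first-order elimination, Css ∝ F·D/(CL·τ); F and CL are unchanged, so Css ∝ D/τ.
D₂ = D₁ × (Css,target / Css,current) = 1180 × 93.6/31.5 = 3506 mg

3510 mg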